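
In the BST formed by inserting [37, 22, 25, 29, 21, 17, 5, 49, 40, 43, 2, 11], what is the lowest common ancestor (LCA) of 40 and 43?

Tree insertion order: [37, 22, 25, 29, 21, 17, 5, 49, 40, 43, 2, 11]
Tree (level-order array): [37, 22, 49, 21, 25, 40, None, 17, None, None, 29, None, 43, 5, None, None, None, None, None, 2, 11]
In a BST, the LCA of p=40, q=43 is the first node v on the
root-to-leaf path with p <= v <= q (go left if both < v, right if both > v).
Walk from root:
  at 37: both 40 and 43 > 37, go right
  at 49: both 40 and 43 < 49, go left
  at 40: 40 <= 40 <= 43, this is the LCA
LCA = 40


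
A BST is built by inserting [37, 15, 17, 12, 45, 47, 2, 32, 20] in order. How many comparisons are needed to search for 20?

Search path for 20: 37 -> 15 -> 17 -> 32 -> 20
Found: True
Comparisons: 5


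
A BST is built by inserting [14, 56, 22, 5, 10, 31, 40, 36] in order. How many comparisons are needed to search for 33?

Search path for 33: 14 -> 56 -> 22 -> 31 -> 40 -> 36
Found: False
Comparisons: 6


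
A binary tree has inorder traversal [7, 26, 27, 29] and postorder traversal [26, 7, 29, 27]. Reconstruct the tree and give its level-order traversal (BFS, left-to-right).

Inorder:   [7, 26, 27, 29]
Postorder: [26, 7, 29, 27]
Algorithm: postorder visits root last, so walk postorder right-to-left;
each value is the root of the current inorder slice — split it at that
value, recurse on the right subtree first, then the left.
Recursive splits:
  root=27; inorder splits into left=[7, 26], right=[29]
  root=29; inorder splits into left=[], right=[]
  root=7; inorder splits into left=[], right=[26]
  root=26; inorder splits into left=[], right=[]
Reconstructed level-order: [27, 7, 29, 26]


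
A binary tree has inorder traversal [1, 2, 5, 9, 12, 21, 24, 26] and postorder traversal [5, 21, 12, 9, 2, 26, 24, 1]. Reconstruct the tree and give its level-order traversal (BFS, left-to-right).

Inorder:   [1, 2, 5, 9, 12, 21, 24, 26]
Postorder: [5, 21, 12, 9, 2, 26, 24, 1]
Algorithm: postorder visits root last, so walk postorder right-to-left;
each value is the root of the current inorder slice — split it at that
value, recurse on the right subtree first, then the left.
Recursive splits:
  root=1; inorder splits into left=[], right=[2, 5, 9, 12, 21, 24, 26]
  root=24; inorder splits into left=[2, 5, 9, 12, 21], right=[26]
  root=26; inorder splits into left=[], right=[]
  root=2; inorder splits into left=[], right=[5, 9, 12, 21]
  root=9; inorder splits into left=[5], right=[12, 21]
  root=12; inorder splits into left=[], right=[21]
  root=21; inorder splits into left=[], right=[]
  root=5; inorder splits into left=[], right=[]
Reconstructed level-order: [1, 24, 2, 26, 9, 5, 12, 21]


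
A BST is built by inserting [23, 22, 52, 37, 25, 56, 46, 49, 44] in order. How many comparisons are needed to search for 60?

Search path for 60: 23 -> 52 -> 56
Found: False
Comparisons: 3


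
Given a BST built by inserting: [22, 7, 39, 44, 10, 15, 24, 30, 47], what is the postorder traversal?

Tree insertion order: [22, 7, 39, 44, 10, 15, 24, 30, 47]
Tree (level-order array): [22, 7, 39, None, 10, 24, 44, None, 15, None, 30, None, 47]
Postorder traversal: [15, 10, 7, 30, 24, 47, 44, 39, 22]


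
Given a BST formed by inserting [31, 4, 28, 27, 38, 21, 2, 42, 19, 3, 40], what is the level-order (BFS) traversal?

Tree insertion order: [31, 4, 28, 27, 38, 21, 2, 42, 19, 3, 40]
Tree (level-order array): [31, 4, 38, 2, 28, None, 42, None, 3, 27, None, 40, None, None, None, 21, None, None, None, 19]
BFS from the root, enqueuing left then right child of each popped node:
  queue [31] -> pop 31, enqueue [4, 38], visited so far: [31]
  queue [4, 38] -> pop 4, enqueue [2, 28], visited so far: [31, 4]
  queue [38, 2, 28] -> pop 38, enqueue [42], visited so far: [31, 4, 38]
  queue [2, 28, 42] -> pop 2, enqueue [3], visited so far: [31, 4, 38, 2]
  queue [28, 42, 3] -> pop 28, enqueue [27], visited so far: [31, 4, 38, 2, 28]
  queue [42, 3, 27] -> pop 42, enqueue [40], visited so far: [31, 4, 38, 2, 28, 42]
  queue [3, 27, 40] -> pop 3, enqueue [none], visited so far: [31, 4, 38, 2, 28, 42, 3]
  queue [27, 40] -> pop 27, enqueue [21], visited so far: [31, 4, 38, 2, 28, 42, 3, 27]
  queue [40, 21] -> pop 40, enqueue [none], visited so far: [31, 4, 38, 2, 28, 42, 3, 27, 40]
  queue [21] -> pop 21, enqueue [19], visited so far: [31, 4, 38, 2, 28, 42, 3, 27, 40, 21]
  queue [19] -> pop 19, enqueue [none], visited so far: [31, 4, 38, 2, 28, 42, 3, 27, 40, 21, 19]
Result: [31, 4, 38, 2, 28, 42, 3, 27, 40, 21, 19]


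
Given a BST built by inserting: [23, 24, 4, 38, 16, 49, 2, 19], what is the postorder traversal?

Tree insertion order: [23, 24, 4, 38, 16, 49, 2, 19]
Tree (level-order array): [23, 4, 24, 2, 16, None, 38, None, None, None, 19, None, 49]
Postorder traversal: [2, 19, 16, 4, 49, 38, 24, 23]


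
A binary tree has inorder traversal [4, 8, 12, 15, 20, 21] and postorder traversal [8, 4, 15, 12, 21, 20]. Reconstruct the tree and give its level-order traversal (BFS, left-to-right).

Inorder:   [4, 8, 12, 15, 20, 21]
Postorder: [8, 4, 15, 12, 21, 20]
Algorithm: postorder visits root last, so walk postorder right-to-left;
each value is the root of the current inorder slice — split it at that
value, recurse on the right subtree first, then the left.
Recursive splits:
  root=20; inorder splits into left=[4, 8, 12, 15], right=[21]
  root=21; inorder splits into left=[], right=[]
  root=12; inorder splits into left=[4, 8], right=[15]
  root=15; inorder splits into left=[], right=[]
  root=4; inorder splits into left=[], right=[8]
  root=8; inorder splits into left=[], right=[]
Reconstructed level-order: [20, 12, 21, 4, 15, 8]


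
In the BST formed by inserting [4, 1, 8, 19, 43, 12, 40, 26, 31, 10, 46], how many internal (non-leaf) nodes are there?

Tree built from: [4, 1, 8, 19, 43, 12, 40, 26, 31, 10, 46]
Tree (level-order array): [4, 1, 8, None, None, None, 19, 12, 43, 10, None, 40, 46, None, None, 26, None, None, None, None, 31]
Rule: An internal node has at least one child.
Per-node child counts:
  node 4: 2 child(ren)
  node 1: 0 child(ren)
  node 8: 1 child(ren)
  node 19: 2 child(ren)
  node 12: 1 child(ren)
  node 10: 0 child(ren)
  node 43: 2 child(ren)
  node 40: 1 child(ren)
  node 26: 1 child(ren)
  node 31: 0 child(ren)
  node 46: 0 child(ren)
Matching nodes: [4, 8, 19, 12, 43, 40, 26]
Count of internal (non-leaf) nodes: 7


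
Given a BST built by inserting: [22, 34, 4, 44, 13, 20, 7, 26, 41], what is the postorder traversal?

Tree insertion order: [22, 34, 4, 44, 13, 20, 7, 26, 41]
Tree (level-order array): [22, 4, 34, None, 13, 26, 44, 7, 20, None, None, 41]
Postorder traversal: [7, 20, 13, 4, 26, 41, 44, 34, 22]


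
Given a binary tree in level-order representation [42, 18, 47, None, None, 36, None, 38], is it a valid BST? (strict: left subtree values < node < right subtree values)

Level-order array: [42, 18, 47, None, None, 36, None, 38]
Validate using subtree bounds (lo, hi): at each node, require lo < value < hi,
then recurse left with hi=value and right with lo=value.
Preorder trace (stopping at first violation):
  at node 42 with bounds (-inf, +inf): OK
  at node 18 with bounds (-inf, 42): OK
  at node 47 with bounds (42, +inf): OK
  at node 36 with bounds (42, 47): VIOLATION
Node 36 violates its bound: not (42 < 36 < 47).
Result: Not a valid BST


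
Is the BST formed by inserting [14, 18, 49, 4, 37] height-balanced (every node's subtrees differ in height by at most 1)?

Tree (level-order array): [14, 4, 18, None, None, None, 49, 37]
Definition: a tree is height-balanced if, at every node, |h(left) - h(right)| <= 1 (empty subtree has height -1).
Bottom-up per-node check:
  node 4: h_left=-1, h_right=-1, diff=0 [OK], height=0
  node 37: h_left=-1, h_right=-1, diff=0 [OK], height=0
  node 49: h_left=0, h_right=-1, diff=1 [OK], height=1
  node 18: h_left=-1, h_right=1, diff=2 [FAIL (|-1-1|=2 > 1)], height=2
  node 14: h_left=0, h_right=2, diff=2 [FAIL (|0-2|=2 > 1)], height=3
Node 18 violates the condition: |-1 - 1| = 2 > 1.
Result: Not balanced


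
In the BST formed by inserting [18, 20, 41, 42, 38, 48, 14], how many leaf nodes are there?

Tree built from: [18, 20, 41, 42, 38, 48, 14]
Tree (level-order array): [18, 14, 20, None, None, None, 41, 38, 42, None, None, None, 48]
Rule: A leaf has 0 children.
Per-node child counts:
  node 18: 2 child(ren)
  node 14: 0 child(ren)
  node 20: 1 child(ren)
  node 41: 2 child(ren)
  node 38: 0 child(ren)
  node 42: 1 child(ren)
  node 48: 0 child(ren)
Matching nodes: [14, 38, 48]
Count of leaf nodes: 3


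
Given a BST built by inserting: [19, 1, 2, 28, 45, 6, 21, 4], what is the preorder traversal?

Tree insertion order: [19, 1, 2, 28, 45, 6, 21, 4]
Tree (level-order array): [19, 1, 28, None, 2, 21, 45, None, 6, None, None, None, None, 4]
Preorder traversal: [19, 1, 2, 6, 4, 28, 21, 45]


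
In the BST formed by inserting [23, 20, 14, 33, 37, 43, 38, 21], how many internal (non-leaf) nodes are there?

Tree built from: [23, 20, 14, 33, 37, 43, 38, 21]
Tree (level-order array): [23, 20, 33, 14, 21, None, 37, None, None, None, None, None, 43, 38]
Rule: An internal node has at least one child.
Per-node child counts:
  node 23: 2 child(ren)
  node 20: 2 child(ren)
  node 14: 0 child(ren)
  node 21: 0 child(ren)
  node 33: 1 child(ren)
  node 37: 1 child(ren)
  node 43: 1 child(ren)
  node 38: 0 child(ren)
Matching nodes: [23, 20, 33, 37, 43]
Count of internal (non-leaf) nodes: 5


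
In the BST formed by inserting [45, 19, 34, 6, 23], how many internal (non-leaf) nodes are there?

Tree built from: [45, 19, 34, 6, 23]
Tree (level-order array): [45, 19, None, 6, 34, None, None, 23]
Rule: An internal node has at least one child.
Per-node child counts:
  node 45: 1 child(ren)
  node 19: 2 child(ren)
  node 6: 0 child(ren)
  node 34: 1 child(ren)
  node 23: 0 child(ren)
Matching nodes: [45, 19, 34]
Count of internal (non-leaf) nodes: 3


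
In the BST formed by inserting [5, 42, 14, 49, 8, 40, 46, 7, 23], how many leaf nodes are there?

Tree built from: [5, 42, 14, 49, 8, 40, 46, 7, 23]
Tree (level-order array): [5, None, 42, 14, 49, 8, 40, 46, None, 7, None, 23]
Rule: A leaf has 0 children.
Per-node child counts:
  node 5: 1 child(ren)
  node 42: 2 child(ren)
  node 14: 2 child(ren)
  node 8: 1 child(ren)
  node 7: 0 child(ren)
  node 40: 1 child(ren)
  node 23: 0 child(ren)
  node 49: 1 child(ren)
  node 46: 0 child(ren)
Matching nodes: [7, 23, 46]
Count of leaf nodes: 3


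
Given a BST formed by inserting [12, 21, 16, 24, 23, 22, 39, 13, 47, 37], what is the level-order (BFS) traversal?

Tree insertion order: [12, 21, 16, 24, 23, 22, 39, 13, 47, 37]
Tree (level-order array): [12, None, 21, 16, 24, 13, None, 23, 39, None, None, 22, None, 37, 47]
BFS from the root, enqueuing left then right child of each popped node:
  queue [12] -> pop 12, enqueue [21], visited so far: [12]
  queue [21] -> pop 21, enqueue [16, 24], visited so far: [12, 21]
  queue [16, 24] -> pop 16, enqueue [13], visited so far: [12, 21, 16]
  queue [24, 13] -> pop 24, enqueue [23, 39], visited so far: [12, 21, 16, 24]
  queue [13, 23, 39] -> pop 13, enqueue [none], visited so far: [12, 21, 16, 24, 13]
  queue [23, 39] -> pop 23, enqueue [22], visited so far: [12, 21, 16, 24, 13, 23]
  queue [39, 22] -> pop 39, enqueue [37, 47], visited so far: [12, 21, 16, 24, 13, 23, 39]
  queue [22, 37, 47] -> pop 22, enqueue [none], visited so far: [12, 21, 16, 24, 13, 23, 39, 22]
  queue [37, 47] -> pop 37, enqueue [none], visited so far: [12, 21, 16, 24, 13, 23, 39, 22, 37]
  queue [47] -> pop 47, enqueue [none], visited so far: [12, 21, 16, 24, 13, 23, 39, 22, 37, 47]
Result: [12, 21, 16, 24, 13, 23, 39, 22, 37, 47]


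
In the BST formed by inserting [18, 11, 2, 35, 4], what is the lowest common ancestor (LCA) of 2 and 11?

Tree insertion order: [18, 11, 2, 35, 4]
Tree (level-order array): [18, 11, 35, 2, None, None, None, None, 4]
In a BST, the LCA of p=2, q=11 is the first node v on the
root-to-leaf path with p <= v <= q (go left if both < v, right if both > v).
Walk from root:
  at 18: both 2 and 11 < 18, go left
  at 11: 2 <= 11 <= 11, this is the LCA
LCA = 11


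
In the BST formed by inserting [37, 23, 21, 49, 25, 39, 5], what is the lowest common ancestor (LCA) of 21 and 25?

Tree insertion order: [37, 23, 21, 49, 25, 39, 5]
Tree (level-order array): [37, 23, 49, 21, 25, 39, None, 5]
In a BST, the LCA of p=21, q=25 is the first node v on the
root-to-leaf path with p <= v <= q (go left if both < v, right if both > v).
Walk from root:
  at 37: both 21 and 25 < 37, go left
  at 23: 21 <= 23 <= 25, this is the LCA
LCA = 23


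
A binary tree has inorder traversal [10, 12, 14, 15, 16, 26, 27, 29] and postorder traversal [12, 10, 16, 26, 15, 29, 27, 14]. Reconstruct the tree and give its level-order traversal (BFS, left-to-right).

Inorder:   [10, 12, 14, 15, 16, 26, 27, 29]
Postorder: [12, 10, 16, 26, 15, 29, 27, 14]
Algorithm: postorder visits root last, so walk postorder right-to-left;
each value is the root of the current inorder slice — split it at that
value, recurse on the right subtree first, then the left.
Recursive splits:
  root=14; inorder splits into left=[10, 12], right=[15, 16, 26, 27, 29]
  root=27; inorder splits into left=[15, 16, 26], right=[29]
  root=29; inorder splits into left=[], right=[]
  root=15; inorder splits into left=[], right=[16, 26]
  root=26; inorder splits into left=[16], right=[]
  root=16; inorder splits into left=[], right=[]
  root=10; inorder splits into left=[], right=[12]
  root=12; inorder splits into left=[], right=[]
Reconstructed level-order: [14, 10, 27, 12, 15, 29, 26, 16]


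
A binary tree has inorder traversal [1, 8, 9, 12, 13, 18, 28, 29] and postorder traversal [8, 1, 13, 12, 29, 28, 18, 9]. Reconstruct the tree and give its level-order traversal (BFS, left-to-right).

Inorder:   [1, 8, 9, 12, 13, 18, 28, 29]
Postorder: [8, 1, 13, 12, 29, 28, 18, 9]
Algorithm: postorder visits root last, so walk postorder right-to-left;
each value is the root of the current inorder slice — split it at that
value, recurse on the right subtree first, then the left.
Recursive splits:
  root=9; inorder splits into left=[1, 8], right=[12, 13, 18, 28, 29]
  root=18; inorder splits into left=[12, 13], right=[28, 29]
  root=28; inorder splits into left=[], right=[29]
  root=29; inorder splits into left=[], right=[]
  root=12; inorder splits into left=[], right=[13]
  root=13; inorder splits into left=[], right=[]
  root=1; inorder splits into left=[], right=[8]
  root=8; inorder splits into left=[], right=[]
Reconstructed level-order: [9, 1, 18, 8, 12, 28, 13, 29]


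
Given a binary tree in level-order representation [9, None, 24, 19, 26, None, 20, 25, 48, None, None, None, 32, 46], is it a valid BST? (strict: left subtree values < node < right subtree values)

Level-order array: [9, None, 24, 19, 26, None, 20, 25, 48, None, None, None, 32, 46]
Validate using subtree bounds (lo, hi): at each node, require lo < value < hi,
then recurse left with hi=value and right with lo=value.
Preorder trace (stopping at first violation):
  at node 9 with bounds (-inf, +inf): OK
  at node 24 with bounds (9, +inf): OK
  at node 19 with bounds (9, 24): OK
  at node 20 with bounds (19, 24): OK
  at node 26 with bounds (24, +inf): OK
  at node 25 with bounds (24, 26): OK
  at node 32 with bounds (25, 26): VIOLATION
Node 32 violates its bound: not (25 < 32 < 26).
Result: Not a valid BST


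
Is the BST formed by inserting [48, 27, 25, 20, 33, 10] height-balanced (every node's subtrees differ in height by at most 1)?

Tree (level-order array): [48, 27, None, 25, 33, 20, None, None, None, 10]
Definition: a tree is height-balanced if, at every node, |h(left) - h(right)| <= 1 (empty subtree has height -1).
Bottom-up per-node check:
  node 10: h_left=-1, h_right=-1, diff=0 [OK], height=0
  node 20: h_left=0, h_right=-1, diff=1 [OK], height=1
  node 25: h_left=1, h_right=-1, diff=2 [FAIL (|1--1|=2 > 1)], height=2
  node 33: h_left=-1, h_right=-1, diff=0 [OK], height=0
  node 27: h_left=2, h_right=0, diff=2 [FAIL (|2-0|=2 > 1)], height=3
  node 48: h_left=3, h_right=-1, diff=4 [FAIL (|3--1|=4 > 1)], height=4
Node 25 violates the condition: |1 - -1| = 2 > 1.
Result: Not balanced


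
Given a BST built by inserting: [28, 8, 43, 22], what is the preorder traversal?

Tree insertion order: [28, 8, 43, 22]
Tree (level-order array): [28, 8, 43, None, 22]
Preorder traversal: [28, 8, 22, 43]


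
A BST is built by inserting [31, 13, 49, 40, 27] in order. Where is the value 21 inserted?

Starting tree (level order): [31, 13, 49, None, 27, 40]
Insertion path: 31 -> 13 -> 27
Result: insert 21 as left child of 27
Final tree (level order): [31, 13, 49, None, 27, 40, None, 21]


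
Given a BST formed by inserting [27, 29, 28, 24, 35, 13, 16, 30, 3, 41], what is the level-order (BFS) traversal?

Tree insertion order: [27, 29, 28, 24, 35, 13, 16, 30, 3, 41]
Tree (level-order array): [27, 24, 29, 13, None, 28, 35, 3, 16, None, None, 30, 41]
BFS from the root, enqueuing left then right child of each popped node:
  queue [27] -> pop 27, enqueue [24, 29], visited so far: [27]
  queue [24, 29] -> pop 24, enqueue [13], visited so far: [27, 24]
  queue [29, 13] -> pop 29, enqueue [28, 35], visited so far: [27, 24, 29]
  queue [13, 28, 35] -> pop 13, enqueue [3, 16], visited so far: [27, 24, 29, 13]
  queue [28, 35, 3, 16] -> pop 28, enqueue [none], visited so far: [27, 24, 29, 13, 28]
  queue [35, 3, 16] -> pop 35, enqueue [30, 41], visited so far: [27, 24, 29, 13, 28, 35]
  queue [3, 16, 30, 41] -> pop 3, enqueue [none], visited so far: [27, 24, 29, 13, 28, 35, 3]
  queue [16, 30, 41] -> pop 16, enqueue [none], visited so far: [27, 24, 29, 13, 28, 35, 3, 16]
  queue [30, 41] -> pop 30, enqueue [none], visited so far: [27, 24, 29, 13, 28, 35, 3, 16, 30]
  queue [41] -> pop 41, enqueue [none], visited so far: [27, 24, 29, 13, 28, 35, 3, 16, 30, 41]
Result: [27, 24, 29, 13, 28, 35, 3, 16, 30, 41]


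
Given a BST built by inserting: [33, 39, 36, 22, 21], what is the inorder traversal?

Tree insertion order: [33, 39, 36, 22, 21]
Tree (level-order array): [33, 22, 39, 21, None, 36]
Inorder traversal: [21, 22, 33, 36, 39]


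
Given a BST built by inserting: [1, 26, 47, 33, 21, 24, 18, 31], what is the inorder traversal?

Tree insertion order: [1, 26, 47, 33, 21, 24, 18, 31]
Tree (level-order array): [1, None, 26, 21, 47, 18, 24, 33, None, None, None, None, None, 31]
Inorder traversal: [1, 18, 21, 24, 26, 31, 33, 47]


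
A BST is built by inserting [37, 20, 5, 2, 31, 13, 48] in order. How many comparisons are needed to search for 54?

Search path for 54: 37 -> 48
Found: False
Comparisons: 2


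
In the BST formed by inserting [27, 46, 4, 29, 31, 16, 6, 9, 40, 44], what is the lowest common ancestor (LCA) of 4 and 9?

Tree insertion order: [27, 46, 4, 29, 31, 16, 6, 9, 40, 44]
Tree (level-order array): [27, 4, 46, None, 16, 29, None, 6, None, None, 31, None, 9, None, 40, None, None, None, 44]
In a BST, the LCA of p=4, q=9 is the first node v on the
root-to-leaf path with p <= v <= q (go left if both < v, right if both > v).
Walk from root:
  at 27: both 4 and 9 < 27, go left
  at 4: 4 <= 4 <= 9, this is the LCA
LCA = 4


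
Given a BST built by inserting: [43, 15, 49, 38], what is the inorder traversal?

Tree insertion order: [43, 15, 49, 38]
Tree (level-order array): [43, 15, 49, None, 38]
Inorder traversal: [15, 38, 43, 49]


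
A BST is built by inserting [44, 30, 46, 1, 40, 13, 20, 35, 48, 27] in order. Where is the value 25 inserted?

Starting tree (level order): [44, 30, 46, 1, 40, None, 48, None, 13, 35, None, None, None, None, 20, None, None, None, 27]
Insertion path: 44 -> 30 -> 1 -> 13 -> 20 -> 27
Result: insert 25 as left child of 27
Final tree (level order): [44, 30, 46, 1, 40, None, 48, None, 13, 35, None, None, None, None, 20, None, None, None, 27, 25]


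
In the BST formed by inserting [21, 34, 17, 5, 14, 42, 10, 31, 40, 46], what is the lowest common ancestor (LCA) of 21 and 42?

Tree insertion order: [21, 34, 17, 5, 14, 42, 10, 31, 40, 46]
Tree (level-order array): [21, 17, 34, 5, None, 31, 42, None, 14, None, None, 40, 46, 10]
In a BST, the LCA of p=21, q=42 is the first node v on the
root-to-leaf path with p <= v <= q (go left if both < v, right if both > v).
Walk from root:
  at 21: 21 <= 21 <= 42, this is the LCA
LCA = 21


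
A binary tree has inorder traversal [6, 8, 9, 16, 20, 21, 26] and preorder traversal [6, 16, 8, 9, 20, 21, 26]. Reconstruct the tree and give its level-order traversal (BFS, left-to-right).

Inorder:  [6, 8, 9, 16, 20, 21, 26]
Preorder: [6, 16, 8, 9, 20, 21, 26]
Algorithm: preorder visits root first, so consume preorder in order;
for each root, split the current inorder slice at that value into
left-subtree inorder and right-subtree inorder, then recurse.
Recursive splits:
  root=6; inorder splits into left=[], right=[8, 9, 16, 20, 21, 26]
  root=16; inorder splits into left=[8, 9], right=[20, 21, 26]
  root=8; inorder splits into left=[], right=[9]
  root=9; inorder splits into left=[], right=[]
  root=20; inorder splits into left=[], right=[21, 26]
  root=21; inorder splits into left=[], right=[26]
  root=26; inorder splits into left=[], right=[]
Reconstructed level-order: [6, 16, 8, 20, 9, 21, 26]


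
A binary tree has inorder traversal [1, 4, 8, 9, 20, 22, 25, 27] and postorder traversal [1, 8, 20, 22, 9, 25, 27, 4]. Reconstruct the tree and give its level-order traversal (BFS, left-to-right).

Inorder:   [1, 4, 8, 9, 20, 22, 25, 27]
Postorder: [1, 8, 20, 22, 9, 25, 27, 4]
Algorithm: postorder visits root last, so walk postorder right-to-left;
each value is the root of the current inorder slice — split it at that
value, recurse on the right subtree first, then the left.
Recursive splits:
  root=4; inorder splits into left=[1], right=[8, 9, 20, 22, 25, 27]
  root=27; inorder splits into left=[8, 9, 20, 22, 25], right=[]
  root=25; inorder splits into left=[8, 9, 20, 22], right=[]
  root=9; inorder splits into left=[8], right=[20, 22]
  root=22; inorder splits into left=[20], right=[]
  root=20; inorder splits into left=[], right=[]
  root=8; inorder splits into left=[], right=[]
  root=1; inorder splits into left=[], right=[]
Reconstructed level-order: [4, 1, 27, 25, 9, 8, 22, 20]


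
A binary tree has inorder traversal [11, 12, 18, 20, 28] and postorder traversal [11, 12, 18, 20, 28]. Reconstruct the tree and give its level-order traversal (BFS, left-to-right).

Inorder:   [11, 12, 18, 20, 28]
Postorder: [11, 12, 18, 20, 28]
Algorithm: postorder visits root last, so walk postorder right-to-left;
each value is the root of the current inorder slice — split it at that
value, recurse on the right subtree first, then the left.
Recursive splits:
  root=28; inorder splits into left=[11, 12, 18, 20], right=[]
  root=20; inorder splits into left=[11, 12, 18], right=[]
  root=18; inorder splits into left=[11, 12], right=[]
  root=12; inorder splits into left=[11], right=[]
  root=11; inorder splits into left=[], right=[]
Reconstructed level-order: [28, 20, 18, 12, 11]


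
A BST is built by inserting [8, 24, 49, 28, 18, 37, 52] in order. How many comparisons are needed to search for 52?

Search path for 52: 8 -> 24 -> 49 -> 52
Found: True
Comparisons: 4


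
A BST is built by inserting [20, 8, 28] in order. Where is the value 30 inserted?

Starting tree (level order): [20, 8, 28]
Insertion path: 20 -> 28
Result: insert 30 as right child of 28
Final tree (level order): [20, 8, 28, None, None, None, 30]


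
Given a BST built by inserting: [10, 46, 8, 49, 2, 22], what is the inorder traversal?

Tree insertion order: [10, 46, 8, 49, 2, 22]
Tree (level-order array): [10, 8, 46, 2, None, 22, 49]
Inorder traversal: [2, 8, 10, 22, 46, 49]


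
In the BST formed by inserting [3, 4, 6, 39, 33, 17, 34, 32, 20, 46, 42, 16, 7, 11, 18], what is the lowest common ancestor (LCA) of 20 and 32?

Tree insertion order: [3, 4, 6, 39, 33, 17, 34, 32, 20, 46, 42, 16, 7, 11, 18]
Tree (level-order array): [3, None, 4, None, 6, None, 39, 33, 46, 17, 34, 42, None, 16, 32, None, None, None, None, 7, None, 20, None, None, 11, 18]
In a BST, the LCA of p=20, q=32 is the first node v on the
root-to-leaf path with p <= v <= q (go left if both < v, right if both > v).
Walk from root:
  at 3: both 20 and 32 > 3, go right
  at 4: both 20 and 32 > 4, go right
  at 6: both 20 and 32 > 6, go right
  at 39: both 20 and 32 < 39, go left
  at 33: both 20 and 32 < 33, go left
  at 17: both 20 and 32 > 17, go right
  at 32: 20 <= 32 <= 32, this is the LCA
LCA = 32


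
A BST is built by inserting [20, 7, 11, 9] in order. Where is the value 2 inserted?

Starting tree (level order): [20, 7, None, None, 11, 9]
Insertion path: 20 -> 7
Result: insert 2 as left child of 7
Final tree (level order): [20, 7, None, 2, 11, None, None, 9]


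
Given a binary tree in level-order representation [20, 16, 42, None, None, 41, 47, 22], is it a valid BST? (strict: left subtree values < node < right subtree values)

Level-order array: [20, 16, 42, None, None, 41, 47, 22]
Validate using subtree bounds (lo, hi): at each node, require lo < value < hi,
then recurse left with hi=value and right with lo=value.
Preorder trace (stopping at first violation):
  at node 20 with bounds (-inf, +inf): OK
  at node 16 with bounds (-inf, 20): OK
  at node 42 with bounds (20, +inf): OK
  at node 41 with bounds (20, 42): OK
  at node 22 with bounds (20, 41): OK
  at node 47 with bounds (42, +inf): OK
No violation found at any node.
Result: Valid BST


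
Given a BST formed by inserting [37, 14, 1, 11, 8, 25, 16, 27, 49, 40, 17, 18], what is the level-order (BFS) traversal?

Tree insertion order: [37, 14, 1, 11, 8, 25, 16, 27, 49, 40, 17, 18]
Tree (level-order array): [37, 14, 49, 1, 25, 40, None, None, 11, 16, 27, None, None, 8, None, None, 17, None, None, None, None, None, 18]
BFS from the root, enqueuing left then right child of each popped node:
  queue [37] -> pop 37, enqueue [14, 49], visited so far: [37]
  queue [14, 49] -> pop 14, enqueue [1, 25], visited so far: [37, 14]
  queue [49, 1, 25] -> pop 49, enqueue [40], visited so far: [37, 14, 49]
  queue [1, 25, 40] -> pop 1, enqueue [11], visited so far: [37, 14, 49, 1]
  queue [25, 40, 11] -> pop 25, enqueue [16, 27], visited so far: [37, 14, 49, 1, 25]
  queue [40, 11, 16, 27] -> pop 40, enqueue [none], visited so far: [37, 14, 49, 1, 25, 40]
  queue [11, 16, 27] -> pop 11, enqueue [8], visited so far: [37, 14, 49, 1, 25, 40, 11]
  queue [16, 27, 8] -> pop 16, enqueue [17], visited so far: [37, 14, 49, 1, 25, 40, 11, 16]
  queue [27, 8, 17] -> pop 27, enqueue [none], visited so far: [37, 14, 49, 1, 25, 40, 11, 16, 27]
  queue [8, 17] -> pop 8, enqueue [none], visited so far: [37, 14, 49, 1, 25, 40, 11, 16, 27, 8]
  queue [17] -> pop 17, enqueue [18], visited so far: [37, 14, 49, 1, 25, 40, 11, 16, 27, 8, 17]
  queue [18] -> pop 18, enqueue [none], visited so far: [37, 14, 49, 1, 25, 40, 11, 16, 27, 8, 17, 18]
Result: [37, 14, 49, 1, 25, 40, 11, 16, 27, 8, 17, 18]


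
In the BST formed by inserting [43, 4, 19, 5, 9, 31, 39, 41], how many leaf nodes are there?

Tree built from: [43, 4, 19, 5, 9, 31, 39, 41]
Tree (level-order array): [43, 4, None, None, 19, 5, 31, None, 9, None, 39, None, None, None, 41]
Rule: A leaf has 0 children.
Per-node child counts:
  node 43: 1 child(ren)
  node 4: 1 child(ren)
  node 19: 2 child(ren)
  node 5: 1 child(ren)
  node 9: 0 child(ren)
  node 31: 1 child(ren)
  node 39: 1 child(ren)
  node 41: 0 child(ren)
Matching nodes: [9, 41]
Count of leaf nodes: 2


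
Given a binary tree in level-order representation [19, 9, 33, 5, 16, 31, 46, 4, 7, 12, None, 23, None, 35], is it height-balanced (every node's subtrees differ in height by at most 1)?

Tree (level-order array): [19, 9, 33, 5, 16, 31, 46, 4, 7, 12, None, 23, None, 35]
Definition: a tree is height-balanced if, at every node, |h(left) - h(right)| <= 1 (empty subtree has height -1).
Bottom-up per-node check:
  node 4: h_left=-1, h_right=-1, diff=0 [OK], height=0
  node 7: h_left=-1, h_right=-1, diff=0 [OK], height=0
  node 5: h_left=0, h_right=0, diff=0 [OK], height=1
  node 12: h_left=-1, h_right=-1, diff=0 [OK], height=0
  node 16: h_left=0, h_right=-1, diff=1 [OK], height=1
  node 9: h_left=1, h_right=1, diff=0 [OK], height=2
  node 23: h_left=-1, h_right=-1, diff=0 [OK], height=0
  node 31: h_left=0, h_right=-1, diff=1 [OK], height=1
  node 35: h_left=-1, h_right=-1, diff=0 [OK], height=0
  node 46: h_left=0, h_right=-1, diff=1 [OK], height=1
  node 33: h_left=1, h_right=1, diff=0 [OK], height=2
  node 19: h_left=2, h_right=2, diff=0 [OK], height=3
All nodes satisfy the balance condition.
Result: Balanced


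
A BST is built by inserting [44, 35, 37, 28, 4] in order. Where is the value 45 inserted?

Starting tree (level order): [44, 35, None, 28, 37, 4]
Insertion path: 44
Result: insert 45 as right child of 44
Final tree (level order): [44, 35, 45, 28, 37, None, None, 4]


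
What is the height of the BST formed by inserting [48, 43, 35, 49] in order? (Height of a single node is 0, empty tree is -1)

Insertion order: [48, 43, 35, 49]
Tree (level-order array): [48, 43, 49, 35]
Compute height bottom-up (empty subtree = -1):
  height(35) = 1 + max(-1, -1) = 0
  height(43) = 1 + max(0, -1) = 1
  height(49) = 1 + max(-1, -1) = 0
  height(48) = 1 + max(1, 0) = 2
Height = 2


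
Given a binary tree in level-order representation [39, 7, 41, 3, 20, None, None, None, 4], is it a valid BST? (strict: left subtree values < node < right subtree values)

Level-order array: [39, 7, 41, 3, 20, None, None, None, 4]
Validate using subtree bounds (lo, hi): at each node, require lo < value < hi,
then recurse left with hi=value and right with lo=value.
Preorder trace (stopping at first violation):
  at node 39 with bounds (-inf, +inf): OK
  at node 7 with bounds (-inf, 39): OK
  at node 3 with bounds (-inf, 7): OK
  at node 4 with bounds (3, 7): OK
  at node 20 with bounds (7, 39): OK
  at node 41 with bounds (39, +inf): OK
No violation found at any node.
Result: Valid BST


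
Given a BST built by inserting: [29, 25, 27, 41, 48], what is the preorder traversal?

Tree insertion order: [29, 25, 27, 41, 48]
Tree (level-order array): [29, 25, 41, None, 27, None, 48]
Preorder traversal: [29, 25, 27, 41, 48]


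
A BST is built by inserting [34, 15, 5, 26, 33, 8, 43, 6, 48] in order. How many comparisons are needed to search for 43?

Search path for 43: 34 -> 43
Found: True
Comparisons: 2


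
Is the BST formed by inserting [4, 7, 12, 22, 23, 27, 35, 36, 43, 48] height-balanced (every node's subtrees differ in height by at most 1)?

Tree (level-order array): [4, None, 7, None, 12, None, 22, None, 23, None, 27, None, 35, None, 36, None, 43, None, 48]
Definition: a tree is height-balanced if, at every node, |h(left) - h(right)| <= 1 (empty subtree has height -1).
Bottom-up per-node check:
  node 48: h_left=-1, h_right=-1, diff=0 [OK], height=0
  node 43: h_left=-1, h_right=0, diff=1 [OK], height=1
  node 36: h_left=-1, h_right=1, diff=2 [FAIL (|-1-1|=2 > 1)], height=2
  node 35: h_left=-1, h_right=2, diff=3 [FAIL (|-1-2|=3 > 1)], height=3
  node 27: h_left=-1, h_right=3, diff=4 [FAIL (|-1-3|=4 > 1)], height=4
  node 23: h_left=-1, h_right=4, diff=5 [FAIL (|-1-4|=5 > 1)], height=5
  node 22: h_left=-1, h_right=5, diff=6 [FAIL (|-1-5|=6 > 1)], height=6
  node 12: h_left=-1, h_right=6, diff=7 [FAIL (|-1-6|=7 > 1)], height=7
  node 7: h_left=-1, h_right=7, diff=8 [FAIL (|-1-7|=8 > 1)], height=8
  node 4: h_left=-1, h_right=8, diff=9 [FAIL (|-1-8|=9 > 1)], height=9
Node 36 violates the condition: |-1 - 1| = 2 > 1.
Result: Not balanced


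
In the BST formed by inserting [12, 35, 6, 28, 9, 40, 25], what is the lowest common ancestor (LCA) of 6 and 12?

Tree insertion order: [12, 35, 6, 28, 9, 40, 25]
Tree (level-order array): [12, 6, 35, None, 9, 28, 40, None, None, 25]
In a BST, the LCA of p=6, q=12 is the first node v on the
root-to-leaf path with p <= v <= q (go left if both < v, right if both > v).
Walk from root:
  at 12: 6 <= 12 <= 12, this is the LCA
LCA = 12


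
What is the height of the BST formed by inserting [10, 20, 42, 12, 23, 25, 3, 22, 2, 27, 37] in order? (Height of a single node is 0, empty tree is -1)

Insertion order: [10, 20, 42, 12, 23, 25, 3, 22, 2, 27, 37]
Tree (level-order array): [10, 3, 20, 2, None, 12, 42, None, None, None, None, 23, None, 22, 25, None, None, None, 27, None, 37]
Compute height bottom-up (empty subtree = -1):
  height(2) = 1 + max(-1, -1) = 0
  height(3) = 1 + max(0, -1) = 1
  height(12) = 1 + max(-1, -1) = 0
  height(22) = 1 + max(-1, -1) = 0
  height(37) = 1 + max(-1, -1) = 0
  height(27) = 1 + max(-1, 0) = 1
  height(25) = 1 + max(-1, 1) = 2
  height(23) = 1 + max(0, 2) = 3
  height(42) = 1 + max(3, -1) = 4
  height(20) = 1 + max(0, 4) = 5
  height(10) = 1 + max(1, 5) = 6
Height = 6


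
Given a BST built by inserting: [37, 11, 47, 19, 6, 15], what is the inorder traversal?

Tree insertion order: [37, 11, 47, 19, 6, 15]
Tree (level-order array): [37, 11, 47, 6, 19, None, None, None, None, 15]
Inorder traversal: [6, 11, 15, 19, 37, 47]


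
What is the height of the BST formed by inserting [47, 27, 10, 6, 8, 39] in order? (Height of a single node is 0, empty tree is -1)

Insertion order: [47, 27, 10, 6, 8, 39]
Tree (level-order array): [47, 27, None, 10, 39, 6, None, None, None, None, 8]
Compute height bottom-up (empty subtree = -1):
  height(8) = 1 + max(-1, -1) = 0
  height(6) = 1 + max(-1, 0) = 1
  height(10) = 1 + max(1, -1) = 2
  height(39) = 1 + max(-1, -1) = 0
  height(27) = 1 + max(2, 0) = 3
  height(47) = 1 + max(3, -1) = 4
Height = 4


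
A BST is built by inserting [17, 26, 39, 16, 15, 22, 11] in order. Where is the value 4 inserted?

Starting tree (level order): [17, 16, 26, 15, None, 22, 39, 11]
Insertion path: 17 -> 16 -> 15 -> 11
Result: insert 4 as left child of 11
Final tree (level order): [17, 16, 26, 15, None, 22, 39, 11, None, None, None, None, None, 4]


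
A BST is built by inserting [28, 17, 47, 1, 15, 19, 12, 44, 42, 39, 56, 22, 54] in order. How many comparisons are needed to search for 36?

Search path for 36: 28 -> 47 -> 44 -> 42 -> 39
Found: False
Comparisons: 5


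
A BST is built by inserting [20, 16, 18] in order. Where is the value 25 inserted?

Starting tree (level order): [20, 16, None, None, 18]
Insertion path: 20
Result: insert 25 as right child of 20
Final tree (level order): [20, 16, 25, None, 18]


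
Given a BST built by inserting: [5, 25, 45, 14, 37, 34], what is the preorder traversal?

Tree insertion order: [5, 25, 45, 14, 37, 34]
Tree (level-order array): [5, None, 25, 14, 45, None, None, 37, None, 34]
Preorder traversal: [5, 25, 14, 45, 37, 34]


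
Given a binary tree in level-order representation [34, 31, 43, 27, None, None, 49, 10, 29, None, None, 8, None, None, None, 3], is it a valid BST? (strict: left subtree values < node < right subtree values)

Level-order array: [34, 31, 43, 27, None, None, 49, 10, 29, None, None, 8, None, None, None, 3]
Validate using subtree bounds (lo, hi): at each node, require lo < value < hi,
then recurse left with hi=value and right with lo=value.
Preorder trace (stopping at first violation):
  at node 34 with bounds (-inf, +inf): OK
  at node 31 with bounds (-inf, 34): OK
  at node 27 with bounds (-inf, 31): OK
  at node 10 with bounds (-inf, 27): OK
  at node 8 with bounds (-inf, 10): OK
  at node 3 with bounds (-inf, 8): OK
  at node 29 with bounds (27, 31): OK
  at node 43 with bounds (34, +inf): OK
  at node 49 with bounds (43, +inf): OK
No violation found at any node.
Result: Valid BST


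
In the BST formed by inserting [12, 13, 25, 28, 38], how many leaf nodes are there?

Tree built from: [12, 13, 25, 28, 38]
Tree (level-order array): [12, None, 13, None, 25, None, 28, None, 38]
Rule: A leaf has 0 children.
Per-node child counts:
  node 12: 1 child(ren)
  node 13: 1 child(ren)
  node 25: 1 child(ren)
  node 28: 1 child(ren)
  node 38: 0 child(ren)
Matching nodes: [38]
Count of leaf nodes: 1


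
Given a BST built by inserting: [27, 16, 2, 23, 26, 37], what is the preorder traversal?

Tree insertion order: [27, 16, 2, 23, 26, 37]
Tree (level-order array): [27, 16, 37, 2, 23, None, None, None, None, None, 26]
Preorder traversal: [27, 16, 2, 23, 26, 37]


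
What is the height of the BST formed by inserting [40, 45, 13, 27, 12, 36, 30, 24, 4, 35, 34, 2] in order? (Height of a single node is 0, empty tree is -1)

Insertion order: [40, 45, 13, 27, 12, 36, 30, 24, 4, 35, 34, 2]
Tree (level-order array): [40, 13, 45, 12, 27, None, None, 4, None, 24, 36, 2, None, None, None, 30, None, None, None, None, 35, 34]
Compute height bottom-up (empty subtree = -1):
  height(2) = 1 + max(-1, -1) = 0
  height(4) = 1 + max(0, -1) = 1
  height(12) = 1 + max(1, -1) = 2
  height(24) = 1 + max(-1, -1) = 0
  height(34) = 1 + max(-1, -1) = 0
  height(35) = 1 + max(0, -1) = 1
  height(30) = 1 + max(-1, 1) = 2
  height(36) = 1 + max(2, -1) = 3
  height(27) = 1 + max(0, 3) = 4
  height(13) = 1 + max(2, 4) = 5
  height(45) = 1 + max(-1, -1) = 0
  height(40) = 1 + max(5, 0) = 6
Height = 6


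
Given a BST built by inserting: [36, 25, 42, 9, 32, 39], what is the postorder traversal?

Tree insertion order: [36, 25, 42, 9, 32, 39]
Tree (level-order array): [36, 25, 42, 9, 32, 39]
Postorder traversal: [9, 32, 25, 39, 42, 36]


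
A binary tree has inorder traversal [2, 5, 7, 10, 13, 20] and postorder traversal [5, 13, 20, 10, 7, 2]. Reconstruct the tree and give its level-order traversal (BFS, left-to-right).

Inorder:   [2, 5, 7, 10, 13, 20]
Postorder: [5, 13, 20, 10, 7, 2]
Algorithm: postorder visits root last, so walk postorder right-to-left;
each value is the root of the current inorder slice — split it at that
value, recurse on the right subtree first, then the left.
Recursive splits:
  root=2; inorder splits into left=[], right=[5, 7, 10, 13, 20]
  root=7; inorder splits into left=[5], right=[10, 13, 20]
  root=10; inorder splits into left=[], right=[13, 20]
  root=20; inorder splits into left=[13], right=[]
  root=13; inorder splits into left=[], right=[]
  root=5; inorder splits into left=[], right=[]
Reconstructed level-order: [2, 7, 5, 10, 20, 13]


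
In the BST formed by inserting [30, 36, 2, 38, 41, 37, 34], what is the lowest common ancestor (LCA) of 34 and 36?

Tree insertion order: [30, 36, 2, 38, 41, 37, 34]
Tree (level-order array): [30, 2, 36, None, None, 34, 38, None, None, 37, 41]
In a BST, the LCA of p=34, q=36 is the first node v on the
root-to-leaf path with p <= v <= q (go left if both < v, right if both > v).
Walk from root:
  at 30: both 34 and 36 > 30, go right
  at 36: 34 <= 36 <= 36, this is the LCA
LCA = 36


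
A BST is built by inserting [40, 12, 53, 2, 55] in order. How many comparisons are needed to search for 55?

Search path for 55: 40 -> 53 -> 55
Found: True
Comparisons: 3


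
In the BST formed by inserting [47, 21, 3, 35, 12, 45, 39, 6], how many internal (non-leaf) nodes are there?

Tree built from: [47, 21, 3, 35, 12, 45, 39, 6]
Tree (level-order array): [47, 21, None, 3, 35, None, 12, None, 45, 6, None, 39]
Rule: An internal node has at least one child.
Per-node child counts:
  node 47: 1 child(ren)
  node 21: 2 child(ren)
  node 3: 1 child(ren)
  node 12: 1 child(ren)
  node 6: 0 child(ren)
  node 35: 1 child(ren)
  node 45: 1 child(ren)
  node 39: 0 child(ren)
Matching nodes: [47, 21, 3, 12, 35, 45]
Count of internal (non-leaf) nodes: 6


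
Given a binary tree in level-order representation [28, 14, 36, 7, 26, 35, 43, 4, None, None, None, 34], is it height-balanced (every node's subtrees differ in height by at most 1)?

Tree (level-order array): [28, 14, 36, 7, 26, 35, 43, 4, None, None, None, 34]
Definition: a tree is height-balanced if, at every node, |h(left) - h(right)| <= 1 (empty subtree has height -1).
Bottom-up per-node check:
  node 4: h_left=-1, h_right=-1, diff=0 [OK], height=0
  node 7: h_left=0, h_right=-1, diff=1 [OK], height=1
  node 26: h_left=-1, h_right=-1, diff=0 [OK], height=0
  node 14: h_left=1, h_right=0, diff=1 [OK], height=2
  node 34: h_left=-1, h_right=-1, diff=0 [OK], height=0
  node 35: h_left=0, h_right=-1, diff=1 [OK], height=1
  node 43: h_left=-1, h_right=-1, diff=0 [OK], height=0
  node 36: h_left=1, h_right=0, diff=1 [OK], height=2
  node 28: h_left=2, h_right=2, diff=0 [OK], height=3
All nodes satisfy the balance condition.
Result: Balanced
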